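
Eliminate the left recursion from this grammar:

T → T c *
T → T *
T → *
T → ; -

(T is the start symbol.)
T is directly left-recursive. The standard transformation for
  A → A α₁ | ... | A α_m | β₁ | ... | β_n
is
  A  → β₁ A' | ... | β_n A'
  A' → α₁ A' | ... | α_m A' | ε

T → * becomes T → * T'
T → ; - becomes T → ; - T'
T → T c * becomes T' → c * T'
T → T * becomes T' → * T'
Add T' → ε

Resulting grammar:
T → * T'
T → ; - T'
T' → c * T'
T' → * T'
T' → ε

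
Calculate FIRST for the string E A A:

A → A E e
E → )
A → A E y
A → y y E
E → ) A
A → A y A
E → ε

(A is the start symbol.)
{ ')', 'y' }

FIRST sets of the non-terminals involved (from the grammar, by fixed-point iteration):
  FIRST(E) = { ')', ε }
  FIRST(A) = { 'y' }

To compute FIRST(E A A), process the symbols left to right:
Symbol E is a non-terminal. Add FIRST(E) \ {ε} = { ')' }
E is nullable (ε ∈ FIRST(E)), continue to the next symbol.
Symbol A is a non-terminal. Add FIRST(A) \ {ε} = { 'y' }
A is not nullable (ε ∉ FIRST(A)), so stop here.
FIRST(E A A) = { ')', 'y' }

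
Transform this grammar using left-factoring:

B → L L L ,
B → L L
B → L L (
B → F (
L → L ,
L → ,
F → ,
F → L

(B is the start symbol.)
B → L L B'
B' → L ,
B' → ε
B' → (
B → F (
L → L ,
L → ,
F → ,
F → L

Left-factoring transforms A → αβ₁ | αβ₂ into A → αA' and A' → β₁ | β₂
(α is the longest common prefix among the alternatives). Repeat until
no nonterminal has two alternatives with a common prefix.

Round 1: B has alternatives sharing prefix 'L L'. Introduce B': B → L L B'
  Add: B' → L ,
  Add: B' → ε
  Add: B' → (

No remaining common prefixes — done.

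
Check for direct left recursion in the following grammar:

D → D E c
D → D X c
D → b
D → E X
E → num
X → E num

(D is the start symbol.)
Yes, D is left-recursive

Direct left recursion occurs when N → N α for some non-terminal N (the right-hand side begins with the left-hand side itself).

D → D E c: LEFT RECURSIVE (starts with D)
D → D X c: LEFT RECURSIVE (starts with D)
D → b: starts with b
D → E X: starts with E
E → num: starts with num
X → E num: starts with E

The grammar has direct left recursion on: D.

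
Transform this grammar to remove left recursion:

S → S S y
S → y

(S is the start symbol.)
S → y S'
S' → S y S'
S' → ε

S is directly left-recursive. The standard transformation for
  A → A α₁ | ... | A α_m | β₁ | ... | β_n
is
  A  → β₁ A' | ... | β_n A'
  A' → α₁ A' | ... | α_m A' | ε

S → y becomes S → y S'
S → S S y becomes S' → S y S'
Add S' → ε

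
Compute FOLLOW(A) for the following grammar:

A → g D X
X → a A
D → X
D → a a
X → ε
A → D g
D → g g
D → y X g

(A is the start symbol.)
{ $, 'a', 'g' }

A is the start symbol, so $ ∈ FOLLOW(A).
In X → a A: A is at the end, add FOLLOW(X)

The FOLLOW sets referred to above (computed the same way, to a fixed point):
  FOLLOW(X) = { $, 'a', 'g' }

Taking the union: FOLLOW(A) = { $, 'a', 'g' }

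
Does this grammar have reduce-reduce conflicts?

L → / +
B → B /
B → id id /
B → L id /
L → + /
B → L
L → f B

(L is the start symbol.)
No reduce-reduce conflicts

A reduce-reduce conflict occurs when an LR(0) state has two complete items [A → α .] and [B → β .] — both call for a reduction, and with no lookahead the parser cannot choose between them.

Augment with L' → L and build the canonical LR(0) collection (I0 = CLOSURE({[L' → . L]}), then GOTO on every symbol after a dot until no new states appear). It has 15 states:
  I0: { [L → . + /], [L → . / +], [L → . f B], [L' → . L] }  — shift
  I1: { [L → + . /] }  — shift
  I2: { [L → / . +] }  — shift
  I3: { [L' → L .] }  — accept
  I4: { [B → . B /], [B → . L id /], [B → . L], [B → . id id /], [L → . + /], [L → . / +], [L → . f B], [L → f . B] }  — shift
  I5: { [B → B . /], [L → f B .] }  — shift, reduce
  I6: { [B → L . id /], [B → L .] }  — shift, reduce
  I7: { [B → id . id /] }  — shift
  I8: { [B → id id . /] }  — shift
  I9: { [B → id id / .] }  — reduce
  I10: { [B → L id . /] }  — shift
  I11: { [B → L id / .] }  — reduce
  I12: { [B → B / .] }  — reduce
  I13: { [L → / + .] }  — reduce
  I14: { [L → + / .] }  — reduce

No state contains more than one complete item.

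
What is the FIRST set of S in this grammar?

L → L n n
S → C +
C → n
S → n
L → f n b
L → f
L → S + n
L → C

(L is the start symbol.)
{ 'n' }

FIRST sets of the other non-terminals involved (by the same procedure, iterated to a fixed point):
  FIRST(C) = { 'n' }

From S → C +:
  - C is a non-terminal: add FIRST(C) \ {ε} = { 'n' }
    C is not nullable, so stop
From S → n:
  - n is a terminal: add 'n' and stop

Collecting: FIRST(S) = { 'n' }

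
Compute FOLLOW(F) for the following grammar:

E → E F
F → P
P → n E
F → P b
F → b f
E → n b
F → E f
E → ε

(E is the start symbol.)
{ $, 'b', 'f', 'n' }

To compute FOLLOW(F), find every occurrence of F on a right-hand side N → α F β: add FIRST(β) \ {ε}, and if β is empty or nullable also add FOLLOW(N). Iterate to a fixed point.

In E → E F: F is at the end, add FOLLOW(E)

The FOLLOW sets referred to above (computed the same way, to a fixed point):
  FOLLOW(E) = { $, 'b', 'f', 'n' }

Taking the union: FOLLOW(F) = { $, 'b', 'f', 'n' }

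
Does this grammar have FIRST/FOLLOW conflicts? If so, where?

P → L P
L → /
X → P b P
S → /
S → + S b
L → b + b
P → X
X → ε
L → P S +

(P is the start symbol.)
Nullable non-terminals: P, X.
FIRST sets used below: FIRST(L) = { '+', '/', 'b' }, FIRST(X) = { '+', '/', 'b', ε }, FIRST(P) = { '+', '/', 'b', ε }

P: nullable alternative(s) P → X; FOLLOW(P) = { $, '+', '/', 'b' }
  P → L P: FIRST \ {ε} = { '+', '/', 'b' } — overlaps FOLLOW(P) on { '+', '/', 'b' }: CONFLICT
  P → X: FIRST \ {ε} = { '+', '/', 'b' } — this is the only nullable alternative, skip

X: nullable alternative(s) X → ε; FOLLOW(X) = { $, '+', '/', 'b' }
  X → P b P: FIRST \ {ε} = { '+', '/', 'b' } — overlaps FOLLOW(X) on { '+', '/', 'b' }: CONFLICT
  X → ε: FIRST \ {ε} = { } — this is the only nullable alternative, skip

L, S have no nullable alternative, so no FIRST/FOLLOW check is needed there.

So the grammar has 2 FIRST/FOLLOW conflicts (marked CONFLICT above).

Answer: Yes. P → L P with FOLLOW(P) on { '+', '/', 'b' }; X → P b P with FOLLOW(X) on { '+', '/', 'b' }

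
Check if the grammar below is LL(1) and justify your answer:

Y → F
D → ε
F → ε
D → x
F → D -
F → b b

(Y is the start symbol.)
Yes, the grammar is LL(1).

A grammar is LL(1) if for each non-terminal N with multiple productions, the predict sets of those productions are pairwise disjoint, where PREDICT(N → α) = (FIRST(α) \ {ε}) ∪ (FOLLOW(N) if α ⇒* ε).

Relevant sets:
  FIRST(D) = { 'x', ε }
  FOLLOW(D) = { '-' }
  FOLLOW(F) = { $ }

For D:
  PREDICT(D → ε) = { '-' }
  PREDICT(D → x) = { 'x' }
For F:
  PREDICT(F → ε) = { $ }
  PREDICT(F → D '-') = { '-', 'x' }
  PREDICT(F → b b) = { 'b' }
Y has a single production, so nothing to check there.

All predict sets are disjoint. The grammar IS LL(1).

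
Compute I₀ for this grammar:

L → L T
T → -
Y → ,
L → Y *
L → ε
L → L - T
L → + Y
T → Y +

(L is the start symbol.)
First, augment the grammar with L' → L
I₀ = CLOSURE({ [L' → . L] }):
  [L' → . L] has the dot before L: add [L → . L T], [L → . Y *], [L → .], [L → . L - T], [L → . + Y]
  [L → . Y *] has the dot before Y: add [Y → . ,]
No further items can be added.

I₀ = { [L → . + Y], [L → . L - T], [L → . L T], [L → . Y *], [L → .], [L' → . L], [Y → . ,] }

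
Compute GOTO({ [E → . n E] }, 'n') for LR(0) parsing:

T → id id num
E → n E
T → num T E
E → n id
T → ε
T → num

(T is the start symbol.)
{ [E → . n E], [E → . n id], [E → n . E] }

GOTO(I, 'n') = CLOSURE({ [A → αX.β] : [A → α.Xβ] ∈ I, X = 'n' })

Items with dot before 'n', with the dot advanced:
  [E → . n E] → [E → n . E]
Closure of the advanced items:
  [E → n . E] has the dot before E: add [E → . n E], [E → . n id]

GOTO = { [E → . n E], [E → . n id], [E → n . E] }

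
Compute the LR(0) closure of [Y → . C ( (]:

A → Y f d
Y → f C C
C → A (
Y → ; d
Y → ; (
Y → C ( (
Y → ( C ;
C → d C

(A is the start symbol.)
Start with: [Y → . C ( (]
  [Y → . C ( (] has the dot before C: add [C → . A (], [C → . d C]
  [C → . A (] has the dot before A: add [A → . Y f d]
  [A → . Y f d] has the dot before Y: add [Y → . f C C], [Y → . ; d], [Y → . ; (], [Y → . ( C ;]
No further items can be added.

CLOSURE = { [A → . Y f d], [C → . A (], [C → . d C], [Y → . ( C ;], [Y → . ; (], [Y → . ; d], [Y → . C ( (], [Y → . f C C] }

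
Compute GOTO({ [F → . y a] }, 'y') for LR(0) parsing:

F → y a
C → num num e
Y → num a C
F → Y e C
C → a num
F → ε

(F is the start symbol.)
{ [F → y . a] }

GOTO(I, 'y') = CLOSURE({ [A → αX.β] : [A → α.Xβ] ∈ I, X = 'y' })

Items with dot before 'y', with the dot advanced:
  [F → . y a] → [F → y . a]
Closure adds nothing (no advanced item has the dot before a non-terminal).

GOTO = { [F → y . a] }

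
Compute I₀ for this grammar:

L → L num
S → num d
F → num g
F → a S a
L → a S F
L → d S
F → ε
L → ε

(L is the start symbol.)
First, augment the grammar with L' → L
I₀ = CLOSURE({ [L' → . L] }):
  [L' → . L] has the dot before L: add [L → . L num], [L → . a S F], [L → . d S], [L → .]
No further items can be added.

I₀ = { [L → . L num], [L → . a S F], [L → . d S], [L → .], [L' → . L] }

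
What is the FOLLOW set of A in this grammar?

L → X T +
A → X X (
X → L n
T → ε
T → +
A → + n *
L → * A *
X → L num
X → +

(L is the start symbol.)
{ '*' }

To compute FOLLOW(A), find every occurrence of A on a right-hand side N → α A β: add FIRST(β) \ {ε}, and if β is empty or nullable also add FOLLOW(N). Iterate to a fixed point.

In L → * A *: A is followed by '*', add FIRST('*') \ {ε} = { '*' }

Taking the union: FOLLOW(A) = { '*' }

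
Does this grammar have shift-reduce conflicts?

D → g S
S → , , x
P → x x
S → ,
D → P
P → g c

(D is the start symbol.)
Augment with D' → D and build the canonical LR(0) collection (I0 = CLOSURE({[D' → . D]}), then GOTO on every symbol after a dot until no new states appear). It has 11 states:
  I0: { [D → . P], [D → . g S], [D' → . D], [P → . g c], [P → . x x] }  — shift
  I1: { [D' → D .] }  — accept
  I2: { [D → P .] }  — reduce
  I3: { [D → g . S], [P → g . c], [S → . , , x], [S → . ,] }  — shift
  I4: { [P → x . x] }  — shift
  I5: { [P → x x .] }  — reduce
  I6: { [S → , . , x], [S → , .] }  — shift, reduce
  I7: { [D → g S .] }  — reduce
  I8: { [P → g c .] }  — reduce
  I9: { [S → , , . x] }  — shift
  I10: { [S → , , x .] }  — reduce

I6 contains reduce item [S → , .] and shift item [S → , . , x] — shift-reduce conflict.

Answer: Yes — I6: [S → , .] vs [S → , . , x]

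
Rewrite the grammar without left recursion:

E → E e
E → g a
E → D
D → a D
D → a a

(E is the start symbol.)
E is directly left-recursive. The standard transformation for
  A → A α₁ | ... | A α_m | β₁ | ... | β_n
is
  A  → β₁ A' | ... | β_n A'
  A' → α₁ A' | ... | α_m A' | ε

E → g a becomes E → g a E'
E → D becomes E → D E'
E → E e becomes E' → e E'
Add E' → ε

Productions for other non-terminals are unchanged:
  D → a D
  D → a a

Resulting grammar:
E → g a E'
E → D E'
E' → e E'
E' → ε
D → a D
D → a a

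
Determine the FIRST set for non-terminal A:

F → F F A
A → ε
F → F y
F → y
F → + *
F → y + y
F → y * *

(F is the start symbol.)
To compute FIRST(A), examine every production with A on the left-hand side, reading each right-hand side left to right until a non-nullable symbol is reached.

From A → ε:
  - ε-production, so ε ∈ FIRST(A)

Collecting: FIRST(A) = { ε }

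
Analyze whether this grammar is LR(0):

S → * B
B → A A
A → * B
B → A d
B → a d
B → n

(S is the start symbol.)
A grammar is LR(0) if no state in the canonical LR(0) collection has:
  - both a shift item (dot before a terminal) and a complete item (shift-reduce conflict), or
  - two or more complete items (reduce-reduce conflict; the accept item [S' → S .] counts as a complete item here).

Augment with S' → S and build the canonical LR(0) collection (I0 = CLOSURE({[S' → . S]}), then GOTO on every symbol after a dot until no new states appear). It has 12 states:
  I0: { [S → . * B], [S' → . S] }  — shift
  I1: { [A → . * B], [B → . A A], [B → . A d], [B → . a d], [B → . n], [S → * . B] }  — shift
  I2: { [S' → S .] }  — accept
  I3: { [A → * . B], [A → . * B], [B → . A A], [B → . A d], [B → . a d], [B → . n] }  — shift
  I4: { [A → . * B], [B → A . A], [B → A . d] }  — shift
  I5: { [S → * B .] }  — reduce
  I6: { [B → a . d] }  — shift
  I7: { [B → n .] }  — reduce
  I8: { [B → a d .] }  — reduce
  I9: { [B → A A .] }  — reduce
  I10: { [B → A d .] }  — reduce
  I11: { [A → * B .] }  — reduce

Every state is either a pure shift/goto state or contains exactly one complete item and nothing to shift — no conflicts. The grammar is LR(0).

Answer: Yes, the grammar is LR(0)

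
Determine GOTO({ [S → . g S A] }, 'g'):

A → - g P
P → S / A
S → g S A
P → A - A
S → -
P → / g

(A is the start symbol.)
{ [S → . -], [S → . g S A], [S → g . S A] }

GOTO(I, 'g') = CLOSURE({ [A → αX.β] : [A → α.Xβ] ∈ I, X = 'g' })

Items with dot before 'g', with the dot advanced:
  [S → . g S A] → [S → g . S A]
Closure of the advanced items:
  [S → g . S A] has the dot before S: add [S → . g S A], [S → . -]

GOTO = { [S → . -], [S → . g S A], [S → g . S A] }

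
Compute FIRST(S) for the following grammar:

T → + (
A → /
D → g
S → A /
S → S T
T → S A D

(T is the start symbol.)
{ '/' }

To compute FIRST(S), examine every production with S on the left-hand side, reading each right-hand side left to right until a non-nullable symbol is reached.

FIRST sets of the other non-terminals involved (by the same procedure, iterated to a fixed point):
  FIRST(A) = { '/' }

From S → A /:
  - A is a non-terminal: add FIRST(A) \ {ε} = { '/' }
    A is not nullable, so stop
From S → S T:
  - S is the symbol being defined: contributes nothing new
    S is not nullable, so stop

Collecting: FIRST(S) = { '/' }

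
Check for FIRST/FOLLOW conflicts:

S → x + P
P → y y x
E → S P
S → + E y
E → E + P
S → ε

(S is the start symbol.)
A FIRST/FOLLOW conflict occurs when a non-terminal N has a nullable alternative N → β (β ⇒* ε) and another alternative N → α with FIRST(α) ∩ FOLLOW(N) ≠ ∅: on such a lookahead the parser cannot decide between expanding α and letting N vanish via β.

Nullable non-terminals: S.

S: nullable alternative(s) S → ε; FOLLOW(S) = { $, 'y' }
  S → x + P: FIRST \ {ε} = { 'x' } — disjoint from FOLLOW(S)
  S → + E y: FIRST \ {ε} = { '+' } — disjoint from FOLLOW(S)
  S → ε: FIRST \ {ε} = { } — this is the only nullable alternative, skip

E, P have no nullable alternative, so no FIRST/FOLLOW check is needed there.

No FIRST/FOLLOW conflicts found.

Answer: No FIRST/FOLLOW conflicts.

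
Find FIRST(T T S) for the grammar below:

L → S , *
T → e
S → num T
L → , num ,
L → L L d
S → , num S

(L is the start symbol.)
FIRST sets of the non-terminals involved (from the grammar, by fixed-point iteration):
  FIRST(T) = { 'e' }

To compute FIRST(T T S), process the symbols left to right:
Symbol T is a non-terminal. Add FIRST(T) \ {ε} = { 'e' }
T is not nullable (ε ∉ FIRST(T)), so stop here.
FIRST(T T S) = { 'e' }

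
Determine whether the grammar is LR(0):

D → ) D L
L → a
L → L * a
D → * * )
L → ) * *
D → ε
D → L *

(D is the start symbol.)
A grammar is LR(0) if no state in the canonical LR(0) collection has:
  - both a shift item (dot before a terminal) and a complete item (shift-reduce conflict), or
  - two or more complete items (reduce-reduce conflict; the accept item [D' → D .] counts as a complete item here).

Augment with D' → D and build the canonical LR(0) collection (I0 = CLOSURE({[D' → . D]}), then GOTO on every symbol after a dot until no new states appear). It has 18 states:
  I0: { [D → . ) D L], [D → . * * )], [D → . L *], [D → .], [D' → . D], [L → . ) * *], [L → . L * a], [L → . a] }  — shift, reduce
  I1: { [D → ) . D L], [D → . ) D L], [D → . * * )], [D → . L *], [D → .], [L → ) . * *], [L → . ) * *], [L → . L * a], [L → . a] }  — shift, reduce
  I2: { [D → * . * )] }  — shift
  I3: { [D' → D .] }  — accept
  I4: { [D → L . *], [L → L . * a] }  — shift
  I5: { [L → a .] }  — reduce
  I6: { [D → L * .], [L → L * . a] }  — shift, reduce
  I7: { [L → L * a .] }  — reduce
  I8: { [D → * * . )] }  — shift
  I9: { [D → * * ) .] }  — reduce
  I10: { [D → * . * )], [L → ) * . *] }  — shift
  I11: { [D → ) D . L], [L → . ) * *], [L → . L * a], [L → . a] }  — shift
  I12: { [L → ) . * *] }  — shift
  I13: { [D → ) D L .], [L → L . * a] }  — shift, reduce
  I14: { [L → L * . a] }  — shift
  I15: { [L → ) * . *] }  — shift
  I16: { [L → ) * * .] }  — reduce
  I17: { [D → * * . )], [L → ) * * .] }  — shift, reduce

Conflict in state I0:
  Shift-reduce conflict between [D → .] and [D → . ) D L]
So the grammar is NOT LR(0).

Answer: No. Shift-reduce conflict between [D → .] and [D → . ) D L]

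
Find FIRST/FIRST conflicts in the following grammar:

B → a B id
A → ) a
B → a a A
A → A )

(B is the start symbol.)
Yes. B → a B id / B → a a A on { 'a' }; A → ')' a / A → A ')' on { ')' }

FIRST sets of the non-terminals at (or reachable through a nullable prefix from) the front of some alternative:
  FIRST(A) = { ')' }

Productions for B:
  B → a B id: FIRST = { 'a' }
  B → a a A: FIRST = { 'a' }
Productions for A:
  A → ) a: FIRST = { ')' }
  A → A ): FIRST = { ')' }

Conflict for B: B → a B id and B → a a A
  Overlap: { 'a' }
Conflict for A: A → ) a and A → A )
  Overlap: { ')' }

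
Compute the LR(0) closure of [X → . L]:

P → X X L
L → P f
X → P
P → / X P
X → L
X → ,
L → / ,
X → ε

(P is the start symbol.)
To compute CLOSURE, for each item [A → α.Bβ] where B is a non-terminal, add [B → .γ] for all productions B → γ; repeat for the newly added items until nothing changes.

Start with: [X → . L]
  [X → . L] has the dot before L: add [L → . P f], [L → . / ,]
  [L → . P f] has the dot before P: add [P → . X X L], [P → . / X P]
  [P → . X X L] has the dot before X: add [X → . P], [X → . ,], [X → .]
No further items can be added.

CLOSURE = { [L → . / ,], [L → . P f], [P → . / X P], [P → . X X L], [X → . ,], [X → . L], [X → . P], [X → .] }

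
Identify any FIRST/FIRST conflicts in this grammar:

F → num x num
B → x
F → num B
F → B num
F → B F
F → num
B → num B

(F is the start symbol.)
Yes. F → num x num / F → num B on { 'num' }; F → num x num / F → B num on { 'num' }; F → num x num / F → B F on { 'num' }; F → num x num / F → num on { 'num' }; F → num B / F → B num on { 'num' }; F → num B / F → B F on { 'num' }; F → num B / F → num on { 'num' }; F → B num / F → B F on { 'num', 'x' }; F → B num / F → num on { 'num' }; F → B F / F → num on { 'num' }

A FIRST/FIRST conflict occurs when two productions N → α and N → β for the same non-terminal have FIRST(α) ∩ FIRST(β) ≠ ∅ (with ε ∈ FIRST of a nullable right-hand side, so two nullable alternatives also conflict).

FIRST sets of the non-terminals at (or reachable through a nullable prefix from) the front of some alternative:
  FIRST(B) = { 'num', 'x' }

Productions for F:
  F → num x num: FIRST = { 'num' }
  F → num B: FIRST = { 'num' }
  F → B num: FIRST = { 'num', 'x' }
  F → B F: FIRST = { 'num', 'x' }
  F → num: FIRST = { 'num' }
Productions for B:
  B → x: FIRST = { 'x' }
  B → num B: FIRST = { 'num' }

Conflict for F: F → num x num and F → num B
  Overlap: { 'num' }
Conflict for F: F → num x num and F → B num
  Overlap: { 'num' }
Conflict for F: F → num x num and F → B F
  Overlap: { 'num' }
Conflict for F: F → num x num and F → num
  Overlap: { 'num' }
Conflict for F: F → num B and F → B num
  Overlap: { 'num' }
Conflict for F: F → num B and F → B F
  Overlap: { 'num' }
Conflict for F: F → num B and F → num
  Overlap: { 'num' }
Conflict for F: F → B num and F → B F
  Overlap: { 'num', 'x' }
Conflict for F: F → B num and F → num
  Overlap: { 'num' }
Conflict for F: F → B F and F → num
  Overlap: { 'num' }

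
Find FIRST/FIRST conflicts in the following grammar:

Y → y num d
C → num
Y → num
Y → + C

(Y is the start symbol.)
A FIRST/FIRST conflict occurs when two productions N → α and N → β for the same non-terminal have FIRST(α) ∩ FIRST(β) ≠ ∅ (with ε ∈ FIRST of a nullable right-hand side, so two nullable alternatives also conflict).

Productions for Y:
  Y → y num d: FIRST = { 'y' }
  Y → num: FIRST = { 'num' }
  Y → + C: FIRST = { '+' }
C has only one production, so no FIRST/FIRST conflict is possible there.

All alternatives of each non-terminal have pairwise disjoint FIRST sets.

Answer: No FIRST/FIRST conflicts.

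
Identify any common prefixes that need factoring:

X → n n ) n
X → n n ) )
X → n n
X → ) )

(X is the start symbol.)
Yes, X has productions with common prefix 'n n'

Left-factoring is needed when two productions for the same non-terminal
share a common prefix on the right-hand side.

Productions for X:
  X → n n ) n
  X → n n ) )
  X → n n
  X → ) )

Found common prefix 'n n' in productions for X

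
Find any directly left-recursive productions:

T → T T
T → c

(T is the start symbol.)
T → T T: LEFT RECURSIVE (starts with T)
T → c: starts with c

The grammar has direct left recursion on: T.

Answer: Yes, T is left-recursive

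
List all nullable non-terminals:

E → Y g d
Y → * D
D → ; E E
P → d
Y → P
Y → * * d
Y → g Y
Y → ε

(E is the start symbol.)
{ 'Y' }

A non-terminal is nullable if it can derive ε (the empty string): either it has an ε-production, or it has a production whose right-hand side consists entirely of nullable non-terminals.

ε-productions: Y → ε
So Y is immediately nullable.
No further non-terminal can be added: every production for the remaining non-terminals contains a terminal or a non-nullable non-terminal.
Nullable = { 'Y' }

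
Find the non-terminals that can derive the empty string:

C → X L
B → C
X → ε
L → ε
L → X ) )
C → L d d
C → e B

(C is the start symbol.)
A non-terminal is nullable if it can derive ε (the empty string): either it has an ε-production, or it has a production whose right-hand side consists entirely of nullable non-terminals.

ε-productions: X → ε, L → ε
So X, L are immediately nullable.
C → X L: every symbol on the right is nullable, so C is nullable too.
B → C: every symbol on the right is nullable, so B is nullable too.
Every non-terminal is now nullable.
Nullable = { 'B', 'C', 'L', 'X' }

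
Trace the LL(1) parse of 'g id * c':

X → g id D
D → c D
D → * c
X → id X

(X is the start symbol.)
LL(1) parsing maintains a stack (initially the start symbol over $) and the input. At each step: if the stack top is a terminal, match it against the current input token; if it is a non-terminal N, replace it with the RHS of M[N, lookahead] (the unique production whose predict set contains the lookahead).

Stack is shown with the top on the left.

Stack     Input       Action
----------------------------
X $       g id * c $  output X → g id D
g id D $  g id * c $  match 'g'
id D $    id * c $    match 'id'
D $       * c $       output D → * c
* c $     * c $       match '*'
c $       c $         match 'c'
$         $           accept

The string is accepted.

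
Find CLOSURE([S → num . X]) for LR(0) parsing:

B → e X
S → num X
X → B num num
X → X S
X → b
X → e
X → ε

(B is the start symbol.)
To compute CLOSURE, for each item [A → α.Bβ] where B is a non-terminal, add [B → .γ] for all productions B → γ; repeat for the newly added items until nothing changes.

Start with: [S → num . X]
  [S → num . X] has the dot before X: add [X → . B num num], [X → . X S], [X → . b], [X → . e], [X → .]
  [X → . B num num] has the dot before B: add [B → . e X]
No further items can be added.

CLOSURE = { [B → . e X], [S → num . X], [X → . B num num], [X → . X S], [X → . b], [X → . e], [X → .] }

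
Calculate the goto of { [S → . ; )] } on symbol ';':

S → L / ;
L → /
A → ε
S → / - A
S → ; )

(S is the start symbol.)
GOTO(I, ';') = CLOSURE({ [A → αX.β] : [A → α.Xβ] ∈ I, X = ';' })

Items with dot before ';', with the dot advanced:
  [S → . ; )] → [S → ; . )]
Closure adds nothing (no advanced item has the dot before a non-terminal).

GOTO = { [S → ; . )] }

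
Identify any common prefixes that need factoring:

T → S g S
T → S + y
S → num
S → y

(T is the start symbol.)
Left-factoring is needed when two productions for the same non-terminal
share a common prefix on the right-hand side.

Productions for T:
  T → S g S
  T → S + y
Productions for S:
  S → num
  S → y

Found common prefix 'S' in productions for T

Answer: Yes, T has productions with common prefix 'S'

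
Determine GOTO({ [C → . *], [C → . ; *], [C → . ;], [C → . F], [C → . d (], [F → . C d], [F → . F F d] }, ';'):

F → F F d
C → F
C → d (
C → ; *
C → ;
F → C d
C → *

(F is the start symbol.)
GOTO(I, ';') = CLOSURE({ [A → αX.β] : [A → α.Xβ] ∈ I, X = ';' })

Items with dot before ';', with the dot advanced:
  [C → . ;] → [C → ; .]
  [C → . ; *] → [C → ; . *]
Closure adds nothing (no advanced item has the dot before a non-terminal).

GOTO = { [C → ; . *], [C → ; .] }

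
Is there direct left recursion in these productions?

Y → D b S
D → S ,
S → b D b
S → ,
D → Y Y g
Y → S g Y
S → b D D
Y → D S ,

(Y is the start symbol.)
No direct left recursion

Direct left recursion occurs when N → N α for some non-terminal N (the right-hand side begins with the left-hand side itself).

Y → D b S: starts with D
D → S ,: starts with S
S → b D b: starts with b
S → ,: starts with ','
D → Y Y g: starts with Y
Y → S g Y: starts with S
S → b D D: starts with b
Y → D S ,: starts with D

No direct left recursion found.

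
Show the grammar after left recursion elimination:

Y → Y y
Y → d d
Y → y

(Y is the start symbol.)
Y is directly left-recursive. The standard transformation for
  A → A α₁ | ... | A α_m | β₁ | ... | β_n
is
  A  → β₁ A' | ... | β_n A'
  A' → α₁ A' | ... | α_m A' | ε

Y → d d becomes Y → d d Y'
Y → y becomes Y → y Y'
Y → Y y becomes Y' → y Y'
Add Y' → ε

Resulting grammar:
Y → d d Y'
Y → y Y'
Y' → y Y'
Y' → ε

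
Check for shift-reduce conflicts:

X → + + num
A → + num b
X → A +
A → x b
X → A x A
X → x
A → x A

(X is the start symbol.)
Augment with X' → X and build the canonical LR(0) collection (I0 = CLOSURE({[X' → . X]}), then GOTO on every symbol after a dot until no new states appear). It has 16 states:
  I0: { [A → . + num b], [A → . x A], [A → . x b], [X → . + + num], [X → . A +], [X → . A x A], [X → . x], [X' → . X] }  — shift
  I1: { [A → + . num b], [X → + . + num] }  — shift
  I2: { [X → A . +], [X → A . x A] }  — shift
  I3: { [X' → X .] }  — accept
  I4: { [A → . + num b], [A → . x A], [A → . x b], [A → x . A], [A → x . b], [X → x .] }  — shift, reduce
  I5: { [A → + . num b] }  — shift
  I6: { [A → x A .] }  — reduce
  I7: { [A → x b .] }  — reduce
  I8: { [A → . + num b], [A → . x A], [A → . x b], [A → x . A], [A → x . b] }  — shift
  I9: { [A → + num . b] }  — shift
  I10: { [A → + num b .] }  — reduce
  I11: { [X → A + .] }  — reduce
  I12: { [A → . + num b], [A → . x A], [A → . x b], [X → A x . A] }  — shift
  I13: { [X → A x A .] }  — reduce
  I14: { [X → + + . num] }  — shift
  I15: { [X → + + num .] }  — reduce

I4 contains reduce item [X → x .] and shift items [A → . + num b], [A → . x A], [A → . x b], [A → x . b] — shift-reduce conflict.

Answer: Yes — I4: [X → x .] vs [A → . + num b]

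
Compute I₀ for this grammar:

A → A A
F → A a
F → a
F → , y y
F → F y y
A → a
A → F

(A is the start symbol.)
First, augment the grammar with A' → A
I₀ = CLOSURE({ [A' → . A] }):
  [A' → . A] has the dot before A: add [A → . A A], [A → . a], [A → . F]
  [A → . F] has the dot before F: add [F → . A a], [F → . a], [F → . , y y], [F → . F y y]
No further items can be added.

I₀ = { [A → . A A], [A → . F], [A → . a], [A' → . A], [F → . , y y], [F → . A a], [F → . F y y], [F → . a] }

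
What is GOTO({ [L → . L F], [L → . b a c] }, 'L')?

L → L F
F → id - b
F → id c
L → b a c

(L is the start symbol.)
GOTO(I, 'L') = CLOSURE({ [A → αX.β] : [A → α.Xβ] ∈ I, X = 'L' })

Items with dot before 'L', with the dot advanced:
  [L → . L F] → [L → L . F]
Closure of the advanced items:
  [L → L . F] has the dot before F: add [F → . id - b], [F → . id c]

GOTO = { [F → . id - b], [F → . id c], [L → L . F] }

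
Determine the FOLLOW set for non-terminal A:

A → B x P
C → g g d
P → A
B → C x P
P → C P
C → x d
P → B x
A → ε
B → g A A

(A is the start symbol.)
A is the start symbol, so $ ∈ FOLLOW(A).
In P → A: A is at the end, add FOLLOW(P)
In B → g A A: A is followed by A, add FIRST(A) \ {ε} = { 'g', 'x' }
  A is nullable, so also add FOLLOW(B)
In B → g A A: A is at the end, add FOLLOW(B)

The FOLLOW sets referred to above (computed the same way, to a fixed point):
  FOLLOW(P) = { $, 'g', 'x' }
  FOLLOW(B) = { 'x' }

Taking the union: FOLLOW(A) = { $, 'g', 'x' }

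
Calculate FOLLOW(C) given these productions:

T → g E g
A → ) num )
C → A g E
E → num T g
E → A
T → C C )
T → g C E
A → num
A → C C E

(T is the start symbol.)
To compute FOLLOW(C), find every occurrence of C on a right-hand side N → α C β: add FIRST(β) \ {ε}, and if β is empty or nullable also add FOLLOW(N). Iterate to a fixed point.

In T → C C ): C is followed by C ')', add FIRST(C ')') \ {ε} = { ')', 'num' }
In T → C C ): C is followed by ')', add FIRST(')') \ {ε} = { ')' }
In T → g C E: C is followed by E, add FIRST(E) \ {ε} = { ')', 'num' }
In A → C C E: C is followed by C E, add FIRST(C E) \ {ε} = { ')', 'num' }
In A → C C E: C is followed by E, add FIRST(E) \ {ε} = { ')', 'num' }

Taking the union: FOLLOW(C) = { ')', 'num' }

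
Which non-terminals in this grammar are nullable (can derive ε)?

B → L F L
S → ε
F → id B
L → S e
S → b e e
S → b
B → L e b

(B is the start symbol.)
ε-productions: S → ε
So S is immediately nullable.
No further non-terminal can be added: every production for the remaining non-terminals contains a terminal or a non-nullable non-terminal.
Nullable = { 'S' }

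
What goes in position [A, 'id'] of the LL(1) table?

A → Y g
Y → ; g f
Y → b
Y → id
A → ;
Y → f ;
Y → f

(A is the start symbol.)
To find M[A, 'id'], we find productions for A where 'id' is in the predict set (PREDICT(N → α) = (FIRST(α) \ {ε}) ∪ (FOLLOW(N) if α ⇒* ε)).

Relevant sets:
  FIRST(Y) = { ';', 'b', 'f', 'id' }

A → Y g: PREDICT = { ';', 'b', 'f', 'id' }
  'id' is in predict set, so this production goes in M[A, 'id']
A → ;: PREDICT = { ';' }

M[A, 'id'] = A → Y g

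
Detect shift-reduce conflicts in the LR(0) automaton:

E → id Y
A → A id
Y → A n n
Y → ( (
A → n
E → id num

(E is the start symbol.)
No shift-reduce conflicts

A shift-reduce conflict occurs when an LR(0) state has both:
  - a complete (reduce) item [A → α .] (dot at the end), and
  - a shift item [B → β . c γ] (dot before a terminal).

Augment with E' → E and build the canonical LR(0) collection (I0 = CLOSURE({[E' → . E]}), then GOTO on every symbol after a dot until no new states appear). It has 12 states:
  I0: { [E → . id Y], [E → . id num], [E' → . E] }  — shift
  I1: { [E' → E .] }  — accept
  I2: { [A → . A id], [A → . n], [E → id . Y], [E → id . num], [Y → . ( (], [Y → . A n n] }  — shift
  I3: { [Y → ( . (] }  — shift
  I4: { [A → A . id], [Y → A . n n] }  — shift
  I5: { [E → id Y .] }  — reduce
  I6: { [A → n .] }  — reduce
  I7: { [E → id num .] }  — reduce
  I8: { [A → A id .] }  — reduce
  I9: { [Y → A n . n] }  — shift
  I10: { [Y → A n n .] }  — reduce
  I11: { [Y → ( ( .] }  — reduce

No state contains both a complete item and a shift item.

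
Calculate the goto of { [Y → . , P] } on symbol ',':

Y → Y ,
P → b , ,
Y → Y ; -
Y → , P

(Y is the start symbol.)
{ [P → . b , ,], [Y → , . P] }

GOTO(I, ',') = CLOSURE({ [A → αX.β] : [A → α.Xβ] ∈ I, X = ',' })

Items with dot before ',', with the dot advanced:
  [Y → . , P] → [Y → , . P]
Closure of the advanced items:
  [Y → , . P] has the dot before P: add [P → . b , ,]

GOTO = { [P → . b , ,], [Y → , . P] }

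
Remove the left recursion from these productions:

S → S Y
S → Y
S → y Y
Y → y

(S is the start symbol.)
S is directly left-recursive. The standard transformation for
  A → A α₁ | ... | A α_m | β₁ | ... | β_n
is
  A  → β₁ A' | ... | β_n A'
  A' → α₁ A' | ... | α_m A' | ε

S → Y becomes S → Y S'
S → y Y becomes S → y Y S'
S → S Y becomes S' → Y S'
Add S' → ε

Productions for other non-terminals are unchanged:
  Y → y

Resulting grammar:
S → Y S'
S → y Y S'
S' → Y S'
S' → ε
Y → y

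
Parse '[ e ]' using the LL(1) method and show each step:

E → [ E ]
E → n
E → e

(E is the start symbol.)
Stack is shown with the top on the left.

Stack    Input    Action
------------------------
E $      [ e ] $  output E → [ E ]
[ E ] $  [ e ] $  match '['
E ] $    e ] $    output E → e
e ] $    e ] $    match 'e'
] $      ] $      match ']'
$        $        accept

The string is accepted.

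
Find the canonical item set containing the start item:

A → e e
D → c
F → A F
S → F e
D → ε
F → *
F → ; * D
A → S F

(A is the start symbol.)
{ [A → . S F], [A → . e e], [A' → . A], [F → . *], [F → . ; * D], [F → . A F], [S → . F e] }

First, augment the grammar with A' → A
I₀ = CLOSURE({ [A' → . A] }):
  [A' → . A] has the dot before A: add [A → . e e], [A → . S F]
  [A → . S F] has the dot before S: add [S → . F e]
  [S → . F e] has the dot before F: add [F → . A F], [F → . *], [F → . ; * D]
No further items can be added.

I₀ = { [A → . S F], [A → . e e], [A' → . A], [F → . *], [F → . ; * D], [F → . A F], [S → . F e] }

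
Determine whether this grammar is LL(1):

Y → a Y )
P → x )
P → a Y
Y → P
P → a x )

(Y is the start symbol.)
No. Predict set conflict for Y: { 'a' }

A grammar is LL(1) if for each non-terminal N with multiple productions, the predict sets of those productions are pairwise disjoint, where PREDICT(N → α) = (FIRST(α) \ {ε}) ∪ (FOLLOW(N) if α ⇒* ε).

Relevant sets:
  FIRST(P) = { 'a', 'x' }

For Y:
  PREDICT(Y → a Y ')') = { 'a' }
  PREDICT(Y → P) = { 'a', 'x' }
For P:
  PREDICT(P → x ')') = { 'x' }
  PREDICT(P → a Y) = { 'a' }
  PREDICT(P → a x ')') = { 'a' }

Conflict found: Predict set conflict for Y: { 'a' }
The grammar is NOT LL(1).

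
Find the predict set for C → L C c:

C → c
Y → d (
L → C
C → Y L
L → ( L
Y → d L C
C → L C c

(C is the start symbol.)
{ '(', 'c', 'd' }

PREDICT(C → L C c) = (FIRST(RHS) \ {ε}) ∪ (FOLLOW(C) if ε ∈ FIRST(RHS), i.e. RHS ⇒* ε)
FIRST(L) = { '(', 'c', 'd' }
FIRST(L C c) = { '(', 'c', 'd' }
ε ∉ FIRST(L C c), so FOLLOW(C) is not added.
PREDICT(C → L C c) = { '(', 'c', 'd' }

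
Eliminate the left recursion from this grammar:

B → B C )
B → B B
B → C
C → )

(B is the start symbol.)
B → C B'
B' → C ) B'
B' → B B'
B' → ε
C → )

B is directly left-recursive. The standard transformation for
  A → A α₁ | ... | A α_m | β₁ | ... | β_n
is
  A  → β₁ A' | ... | β_n A'
  A' → α₁ A' | ... | α_m A' | ε

B → C becomes B → C B'
B → B C ) becomes B' → C ) B'
B → B B becomes B' → B B'
Add B' → ε

Productions for other non-terminals are unchanged:
  C → )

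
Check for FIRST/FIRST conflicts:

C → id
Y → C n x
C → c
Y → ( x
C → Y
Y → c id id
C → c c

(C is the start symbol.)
Yes. C → id / C → Y on { 'id' }; C → c / C → Y on { 'c' }; C → c / C → c c on { 'c' }; C → Y / C → c c on { 'c' }; Y → C n x / Y → '(' x on { '(' }; Y → C n x / Y → c id id on { 'c' }

A FIRST/FIRST conflict occurs when two productions N → α and N → β for the same non-terminal have FIRST(α) ∩ FIRST(β) ≠ ∅ (with ε ∈ FIRST of a nullable right-hand side, so two nullable alternatives also conflict).

FIRST sets of the non-terminals at (or reachable through a nullable prefix from) the front of some alternative:
  FIRST(Y) = { '(', 'c', 'id' }
  FIRST(C) = { '(', 'c', 'id' }

Productions for C:
  C → id: FIRST = { 'id' }
  C → c: FIRST = { 'c' }
  C → Y: FIRST = { '(', 'c', 'id' }
  C → c c: FIRST = { 'c' }
Productions for Y:
  Y → C n x: FIRST = { '(', 'c', 'id' }
  Y → ( x: FIRST = { '(' }
  Y → c id id: FIRST = { 'c' }

Conflict for C: C → id and C → Y
  Overlap: { 'id' }
Conflict for C: C → c and C → Y
  Overlap: { 'c' }
Conflict for C: C → c and C → c c
  Overlap: { 'c' }
Conflict for C: C → Y and C → c c
  Overlap: { 'c' }
Conflict for Y: Y → C n x and Y → ( x
  Overlap: { '(' }
Conflict for Y: Y → C n x and Y → c id id
  Overlap: { 'c' }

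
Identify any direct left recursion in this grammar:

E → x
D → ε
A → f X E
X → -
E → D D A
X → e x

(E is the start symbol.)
No direct left recursion

Direct left recursion occurs when N → N α for some non-terminal N (the right-hand side begins with the left-hand side itself).

E → x: starts with x
D → ε: starts with ε
A → f X E: starts with f
X → -: starts with '-'
E → D D A: starts with D
X → e x: starts with e

No direct left recursion found.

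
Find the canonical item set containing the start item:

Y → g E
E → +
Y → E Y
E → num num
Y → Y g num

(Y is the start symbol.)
{ [E → . +], [E → . num num], [Y → . E Y], [Y → . Y g num], [Y → . g E], [Y' → . Y] }

First, augment the grammar with Y' → Y
I₀ = CLOSURE({ [Y' → . Y] }):
  [Y' → . Y] has the dot before Y: add [Y → . g E], [Y → . E Y], [Y → . Y g num]
  [Y → . E Y] has the dot before E: add [E → . +], [E → . num num]
No further items can be added.

I₀ = { [E → . +], [E → . num num], [Y → . E Y], [Y → . Y g num], [Y → . g E], [Y' → . Y] }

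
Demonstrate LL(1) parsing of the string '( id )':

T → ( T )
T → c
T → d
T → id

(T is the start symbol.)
LL(1) parsing maintains a stack (initially the start symbol over $) and the input. At each step: if the stack top is a terminal, match it against the current input token; if it is a non-terminal N, replace it with the RHS of M[N, lookahead] (the unique production whose predict set contains the lookahead).

Stack is shown with the top on the left.

Stack    Input     Action
-------------------------
T $      ( id ) $  output T → ( T )
( T ) $  ( id ) $  match '('
T ) $    id ) $    output T → id
id ) $   id ) $    match 'id'
) $      ) $       match ')'
$        $         accept

The string is accepted.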